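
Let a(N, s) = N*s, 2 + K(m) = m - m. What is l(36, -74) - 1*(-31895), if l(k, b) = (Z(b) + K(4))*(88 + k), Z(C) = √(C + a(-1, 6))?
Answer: 31647 + 496*I*√5 ≈ 31647.0 + 1109.1*I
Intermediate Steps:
K(m) = -2 (K(m) = -2 + (m - m) = -2 + 0 = -2)
Z(C) = √(-6 + C) (Z(C) = √(C - 1*6) = √(C - 6) = √(-6 + C))
l(k, b) = (-2 + √(-6 + b))*(88 + k) (l(k, b) = (√(-6 + b) - 2)*(88 + k) = (-2 + √(-6 + b))*(88 + k))
l(36, -74) - 1*(-31895) = (-176 - 2*36 + 88*√(-6 - 74) + 36*√(-6 - 74)) - 1*(-31895) = (-176 - 72 + 88*√(-80) + 36*√(-80)) + 31895 = (-176 - 72 + 88*(4*I*√5) + 36*(4*I*√5)) + 31895 = (-176 - 72 + 352*I*√5 + 144*I*√5) + 31895 = (-248 + 496*I*√5) + 31895 = 31647 + 496*I*√5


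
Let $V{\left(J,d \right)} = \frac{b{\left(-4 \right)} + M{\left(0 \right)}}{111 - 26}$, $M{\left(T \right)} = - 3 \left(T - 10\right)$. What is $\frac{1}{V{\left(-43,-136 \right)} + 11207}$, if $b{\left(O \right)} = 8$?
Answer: $\frac{85}{952633} \approx 8.9226 \cdot 10^{-5}$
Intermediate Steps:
$M{\left(T \right)} = 30 - 3 T$ ($M{\left(T \right)} = - 3 \left(-10 + T\right) = 30 - 3 T$)
$V{\left(J,d \right)} = \frac{38}{85}$ ($V{\left(J,d \right)} = \frac{8 + \left(30 - 0\right)}{111 - 26} = \frac{8 + \left(30 + 0\right)}{85} = \left(8 + 30\right) \frac{1}{85} = 38 \cdot \frac{1}{85} = \frac{38}{85}$)
$\frac{1}{V{\left(-43,-136 \right)} + 11207} = \frac{1}{\frac{38}{85} + 11207} = \frac{1}{\frac{952633}{85}} = \frac{85}{952633}$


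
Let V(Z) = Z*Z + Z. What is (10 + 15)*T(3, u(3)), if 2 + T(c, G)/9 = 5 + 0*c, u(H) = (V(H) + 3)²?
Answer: 675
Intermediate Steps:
V(Z) = Z + Z² (V(Z) = Z² + Z = Z + Z²)
u(H) = (3 + H*(1 + H))² (u(H) = (H*(1 + H) + 3)² = (3 + H*(1 + H))²)
T(c, G) = 27 (T(c, G) = -18 + 9*(5 + 0*c) = -18 + 9*(5 + 0) = -18 + 9*5 = -18 + 45 = 27)
(10 + 15)*T(3, u(3)) = (10 + 15)*27 = 25*27 = 675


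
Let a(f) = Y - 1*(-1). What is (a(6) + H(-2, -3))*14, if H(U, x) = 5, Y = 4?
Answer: 140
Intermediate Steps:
a(f) = 5 (a(f) = 4 - 1*(-1) = 4 + 1 = 5)
(a(6) + H(-2, -3))*14 = (5 + 5)*14 = 10*14 = 140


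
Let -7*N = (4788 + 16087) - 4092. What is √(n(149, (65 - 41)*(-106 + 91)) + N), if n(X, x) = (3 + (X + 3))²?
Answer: 4*√66234/7 ≈ 147.06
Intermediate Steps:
n(X, x) = (6 + X)² (n(X, x) = (3 + (3 + X))² = (6 + X)²)
N = -16783/7 (N = -((4788 + 16087) - 4092)/7 = -(20875 - 4092)/7 = -⅐*16783 = -16783/7 ≈ -2397.6)
√(n(149, (65 - 41)*(-106 + 91)) + N) = √((6 + 149)² - 16783/7) = √(155² - 16783/7) = √(24025 - 16783/7) = √(151392/7) = 4*√66234/7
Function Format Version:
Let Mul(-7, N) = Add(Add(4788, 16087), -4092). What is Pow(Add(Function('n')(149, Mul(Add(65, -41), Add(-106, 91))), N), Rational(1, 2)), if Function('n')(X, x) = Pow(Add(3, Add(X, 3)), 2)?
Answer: Mul(Rational(4, 7), Pow(66234, Rational(1, 2))) ≈ 147.06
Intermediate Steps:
Function('n')(X, x) = Pow(Add(6, X), 2) (Function('n')(X, x) = Pow(Add(3, Add(3, X)), 2) = Pow(Add(6, X), 2))
N = Rational(-16783, 7) (N = Mul(Rational(-1, 7), Add(Add(4788, 16087), -4092)) = Mul(Rational(-1, 7), Add(20875, -4092)) = Mul(Rational(-1, 7), 16783) = Rational(-16783, 7) ≈ -2397.6)
Pow(Add(Function('n')(149, Mul(Add(65, -41), Add(-106, 91))), N), Rational(1, 2)) = Pow(Add(Pow(Add(6, 149), 2), Rational(-16783, 7)), Rational(1, 2)) = Pow(Add(Pow(155, 2), Rational(-16783, 7)), Rational(1, 2)) = Pow(Add(24025, Rational(-16783, 7)), Rational(1, 2)) = Pow(Rational(151392, 7), Rational(1, 2)) = Mul(Rational(4, 7), Pow(66234, Rational(1, 2)))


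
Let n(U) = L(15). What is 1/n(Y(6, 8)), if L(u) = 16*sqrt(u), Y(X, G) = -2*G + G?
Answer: sqrt(15)/240 ≈ 0.016137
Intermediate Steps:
Y(X, G) = -G
n(U) = 16*sqrt(15)
1/n(Y(6, 8)) = 1/(16*sqrt(15)) = sqrt(15)/240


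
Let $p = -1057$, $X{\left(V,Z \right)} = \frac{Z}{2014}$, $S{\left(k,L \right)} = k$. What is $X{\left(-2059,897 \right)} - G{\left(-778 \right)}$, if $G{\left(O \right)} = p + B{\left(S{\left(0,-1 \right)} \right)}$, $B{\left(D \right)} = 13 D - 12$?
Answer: $\frac{2153863}{2014} \approx 1069.4$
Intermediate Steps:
$B{\left(D \right)} = -12 + 13 D$
$X{\left(V,Z \right)} = \frac{Z}{2014}$ ($X{\left(V,Z \right)} = Z \frac{1}{2014} = \frac{Z}{2014}$)
$G{\left(O \right)} = -1069$ ($G{\left(O \right)} = -1057 + \left(-12 + 13 \cdot 0\right) = -1057 + \left(-12 + 0\right) = -1057 - 12 = -1069$)
$X{\left(-2059,897 \right)} - G{\left(-778 \right)} = \frac{1}{2014} \cdot 897 - -1069 = \frac{897}{2014} + 1069 = \frac{2153863}{2014}$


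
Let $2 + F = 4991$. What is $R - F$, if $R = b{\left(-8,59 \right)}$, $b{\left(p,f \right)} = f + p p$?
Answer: $-4866$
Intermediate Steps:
$b{\left(p,f \right)} = f + p^{2}$
$R = 123$ ($R = 59 + \left(-8\right)^{2} = 59 + 64 = 123$)
$F = 4989$ ($F = -2 + 4991 = 4989$)
$R - F = 123 - 4989 = -4866$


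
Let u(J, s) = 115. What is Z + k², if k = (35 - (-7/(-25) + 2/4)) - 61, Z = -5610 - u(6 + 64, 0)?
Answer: -12519579/2500 ≈ -5007.8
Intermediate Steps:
Z = -5725 (Z = -5610 - 1*115 = -5610 - 115 = -5725)
k = -1339/50 (k = (35 - (-7*(-1/25) + 2*(¼))) - 61 = (35 - (7/25 + ½)) - 61 = (35 - 1*39/50) - 61 = (35 - 39/50) - 61 = 1711/50 - 61 = -1339/50 ≈ -26.780)
Z + k² = -5725 + (-1339/50)² = -5725 + 1792921/2500 = -12519579/2500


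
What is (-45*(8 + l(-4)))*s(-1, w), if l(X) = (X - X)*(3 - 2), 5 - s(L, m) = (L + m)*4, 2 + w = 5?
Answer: 1080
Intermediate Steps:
w = 3 (w = -2 + 5 = 3)
s(L, m) = 5 - 4*L - 4*m (s(L, m) = 5 - (L + m)*4 = 5 - (4*L + 4*m) = 5 + (-4*L - 4*m) = 5 - 4*L - 4*m)
l(X) = 0 (l(X) = 0*1 = 0)
(-45*(8 + l(-4)))*s(-1, w) = (-45*(8 + 0))*(5 - 4*(-1) - 4*3) = (-45*8)*(5 + 4 - 12) = -360*(-3) = 1080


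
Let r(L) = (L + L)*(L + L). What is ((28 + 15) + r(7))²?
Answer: 57121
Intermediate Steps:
r(L) = 4*L² (r(L) = (2*L)*(2*L) = 4*L²)
((28 + 15) + r(7))² = ((28 + 15) + 4*7²)² = (43 + 4*49)² = (43 + 196)² = 239² = 57121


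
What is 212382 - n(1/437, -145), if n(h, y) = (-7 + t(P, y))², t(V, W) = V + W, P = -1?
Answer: 188973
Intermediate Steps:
n(h, y) = (-8 + y)² (n(h, y) = (-7 + (-1 + y))² = (-8 + y)²)
212382 - n(1/437, -145) = 212382 - (-8 - 145)² = 212382 - 1*(-153)² = 212382 - 1*23409 = 212382 - 23409 = 188973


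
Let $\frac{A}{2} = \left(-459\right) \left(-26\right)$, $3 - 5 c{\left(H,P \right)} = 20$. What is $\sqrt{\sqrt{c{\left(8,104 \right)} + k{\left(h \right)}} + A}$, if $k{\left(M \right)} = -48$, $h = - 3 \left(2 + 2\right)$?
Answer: $\frac{\sqrt{596700 + 5 i \sqrt{1285}}}{5} \approx 154.49 + 0.023203 i$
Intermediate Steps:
$c{\left(H,P \right)} = - \frac{17}{5}$ ($c{\left(H,P \right)} = \frac{3}{5} - 4 = - \frac{17}{5}$)
$A = 23868$ ($A = 2 \left(\left(-459\right) \left(-26\right)\right) = 2 \cdot 11934 = 23868$)
$h = -12$ ($h = \left(-3\right) 4 = -12$)
$\sqrt{\sqrt{c{\left(8,104 \right)} + k{\left(h \right)}} + A} = \sqrt{\sqrt{- \frac{17}{5} - 48} + 23868} = \sqrt{\sqrt{- \frac{257}{5}} + 23868} = \sqrt{\frac{i \sqrt{1285}}{5} + 23868} = \sqrt{23868 + \frac{i \sqrt{1285}}{5}}$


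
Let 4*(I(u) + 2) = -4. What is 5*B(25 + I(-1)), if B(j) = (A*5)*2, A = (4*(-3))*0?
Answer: 0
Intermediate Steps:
A = 0 (A = -12*0 = 0)
I(u) = -3 (I(u) = -2 + (1/4)*(-4) = -2 - 1 = -3)
B(j) = 0 (B(j) = (0*5)*2 = 0*2 = 0)
5*B(25 + I(-1)) = 5*0 = 0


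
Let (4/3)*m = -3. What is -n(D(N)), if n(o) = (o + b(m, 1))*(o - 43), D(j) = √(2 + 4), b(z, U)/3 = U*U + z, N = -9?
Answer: -669/4 + 187*√6/4 ≈ -52.736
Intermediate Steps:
m = -9/4 (m = (¾)*(-3) = -9/4 ≈ -2.2500)
b(z, U) = 3*z + 3*U² (b(z, U) = 3*(U*U + z) = 3*(U² + z) = 3*(z + U²) = 3*z + 3*U²)
D(j) = √6
n(o) = (-43 + o)*(-15/4 + o) (n(o) = (o + (3*(-9/4) + 3*1²))*(o - 43) = (o + (-27/4 + 3*1))*(-43 + o) = (o + (-27/4 + 3))*(-43 + o) = (o - 15/4)*(-43 + o) = (-15/4 + o)*(-43 + o) = (-43 + o)*(-15/4 + o))
-n(D(N)) = -(645/4 + (√6)² - 187*√6/4) = -(645/4 + 6 - 187*√6/4) = -(669/4 - 187*√6/4) = -669/4 + 187*√6/4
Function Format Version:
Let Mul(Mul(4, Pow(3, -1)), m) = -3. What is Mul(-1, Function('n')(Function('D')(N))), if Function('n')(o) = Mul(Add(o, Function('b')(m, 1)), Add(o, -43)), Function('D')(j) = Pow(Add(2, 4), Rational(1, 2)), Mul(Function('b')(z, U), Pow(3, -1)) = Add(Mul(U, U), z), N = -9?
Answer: Add(Rational(-669, 4), Mul(Rational(187, 4), Pow(6, Rational(1, 2)))) ≈ -52.736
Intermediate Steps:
m = Rational(-9, 4) (m = Mul(Rational(3, 4), -3) = Rational(-9, 4) ≈ -2.2500)
Function('b')(z, U) = Add(Mul(3, z), Mul(3, Pow(U, 2))) (Function('b')(z, U) = Mul(3, Add(Mul(U, U), z)) = Mul(3, Add(Pow(U, 2), z)) = Mul(3, Add(z, Pow(U, 2))) = Add(Mul(3, z), Mul(3, Pow(U, 2))))
Function('D')(j) = Pow(6, Rational(1, 2))
Function('n')(o) = Mul(Add(-43, o), Add(Rational(-15, 4), o)) (Function('n')(o) = Mul(Add(o, Add(Mul(3, Rational(-9, 4)), Mul(3, Pow(1, 2)))), Add(o, -43)) = Mul(Add(o, Add(Rational(-27, 4), Mul(3, 1))), Add(-43, o)) = Mul(Add(o, Add(Rational(-27, 4), 3)), Add(-43, o)) = Mul(Add(o, Rational(-15, 4)), Add(-43, o)) = Mul(Add(Rational(-15, 4), o), Add(-43, o)) = Mul(Add(-43, o), Add(Rational(-15, 4), o)))
Mul(-1, Function('n')(Function('D')(N))) = Mul(-1, Add(Rational(645, 4), Pow(Pow(6, Rational(1, 2)), 2), Mul(Rational(-187, 4), Pow(6, Rational(1, 2))))) = Mul(-1, Add(Rational(645, 4), 6, Mul(Rational(-187, 4), Pow(6, Rational(1, 2))))) = Mul(-1, Add(Rational(669, 4), Mul(Rational(-187, 4), Pow(6, Rational(1, 2))))) = Add(Rational(-669, 4), Mul(Rational(187, 4), Pow(6, Rational(1, 2))))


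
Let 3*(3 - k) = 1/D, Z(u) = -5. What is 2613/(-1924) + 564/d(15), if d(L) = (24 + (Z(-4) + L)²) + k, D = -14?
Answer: 2433489/789580 ≈ 3.0820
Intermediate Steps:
k = 127/42 (k = 3 - ⅓/(-14) = 3 - ⅓*(-1/14) = 3 + 1/42 = 127/42 ≈ 3.0238)
d(L) = 1135/42 + (-5 + L)² (d(L) = (24 + (-5 + L)²) + 127/42 = 1135/42 + (-5 + L)²)
2613/(-1924) + 564/d(15) = 2613/(-1924) + 564/(1135/42 + (-5 + 15)²) = 2613*(-1/1924) + 564/(1135/42 + 10²) = -201/148 + 564/(1135/42 + 100) = -201/148 + 564/(5335/42) = -201/148 + 564*(42/5335) = -201/148 + 23688/5335 = 2433489/789580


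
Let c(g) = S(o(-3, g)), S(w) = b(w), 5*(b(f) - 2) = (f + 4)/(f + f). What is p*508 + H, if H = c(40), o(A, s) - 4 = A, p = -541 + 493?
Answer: -48763/2 ≈ -24382.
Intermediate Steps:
p = -48
o(A, s) = 4 + A
b(f) = 2 + (4 + f)/(10*f) (b(f) = 2 + ((f + 4)/(f + f))/5 = 2 + ((4 + f)/((2*f)))/5 = 2 + ((4 + f)*(1/(2*f)))/5 = 2 + ((4 + f)/(2*f))/5 = 2 + (4 + f)/(10*f))
S(w) = (4 + 21*w)/(10*w)
c(g) = 5/2 (c(g) = (4 + 21*(4 - 3))/(10*(4 - 3)) = (⅒)*(4 + 21*1)/1 = (⅒)*1*(4 + 21) = (⅒)*1*25 = 5/2)
H = 5/2 ≈ 2.5000
p*508 + H = -48*508 + 5/2 = -24384 + 5/2 = -48763/2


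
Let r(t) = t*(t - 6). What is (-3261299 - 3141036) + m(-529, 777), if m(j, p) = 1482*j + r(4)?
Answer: -7186321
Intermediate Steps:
r(t) = t*(-6 + t)
m(j, p) = -8 + 1482*j (m(j, p) = 1482*j + 4*(-6 + 4) = 1482*j + 4*(-2) = 1482*j - 8 = -8 + 1482*j)
(-3261299 - 3141036) + m(-529, 777) = (-3261299 - 3141036) + (-8 + 1482*(-529)) = -6402335 + (-8 - 783978) = -6402335 - 783986 = -7186321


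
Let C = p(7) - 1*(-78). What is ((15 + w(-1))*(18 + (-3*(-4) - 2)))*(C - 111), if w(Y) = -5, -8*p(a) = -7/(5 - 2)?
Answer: -27475/3 ≈ -9158.3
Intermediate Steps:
p(a) = 7/24 (p(a) = -(-7)/(8*(5 - 2)) = -(-7)/(8*3) = -⅛*(-7/3) = 7/24)
C = 1879/24 (C = 7/24 - 1*(-78) = 7/24 + 78 = 1879/24 ≈ 78.292)
((15 + w(-1))*(18 + (-3*(-4) - 2)))*(C - 111) = ((15 - 5)*(18 + (-3*(-4) - 2)))*(1879/24 - 111) = (10*(18 + (12 - 2)))*(-785/24) = (10*(18 + 10))*(-785/24) = (10*28)*(-785/24) = 280*(-785/24) = -27475/3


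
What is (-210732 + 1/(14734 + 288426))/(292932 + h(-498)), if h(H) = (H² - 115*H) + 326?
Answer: -63885513119/181450961120 ≈ -0.35208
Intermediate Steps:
h(H) = 326 + H² - 115*H
(-210732 + 1/(14734 + 288426))/(292932 + h(-498)) = (-210732 + 1/(14734 + 288426))/(292932 + (326 + (-498)² - 115*(-498))) = (-210732 + 1/303160)/(292932 + (326 + 248004 + 57270)) = (-210732 + 1/303160)/(292932 + 305600) = -63885513119/303160/598532 = -63885513119/303160*1/598532 = -63885513119/181450961120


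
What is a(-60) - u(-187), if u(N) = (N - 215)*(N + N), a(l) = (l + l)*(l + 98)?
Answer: -154908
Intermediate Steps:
a(l) = 2*l*(98 + l) (a(l) = (2*l)*(98 + l) = 2*l*(98 + l))
u(N) = 2*N*(-215 + N) (u(N) = (-215 + N)*(2*N) = 2*N*(-215 + N))
a(-60) - u(-187) = 2*(-60)*(98 - 60) - 2*(-187)*(-215 - 187) = 2*(-60)*38 - 2*(-187)*(-402) = -4560 - 1*150348 = -4560 - 150348 = -154908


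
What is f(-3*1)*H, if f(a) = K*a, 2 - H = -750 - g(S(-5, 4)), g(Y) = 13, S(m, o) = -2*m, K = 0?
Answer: 0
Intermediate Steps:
H = 765 (H = 2 - (-750 - 1*13) = 2 - (-750 - 13) = 2 - 1*(-763) = 2 + 763 = 765)
f(a) = 0 (f(a) = 0*a = 0)
f(-3*1)*H = 0*765 = 0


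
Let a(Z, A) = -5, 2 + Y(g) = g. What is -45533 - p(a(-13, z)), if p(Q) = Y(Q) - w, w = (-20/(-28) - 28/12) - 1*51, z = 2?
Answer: -957151/21 ≈ -45579.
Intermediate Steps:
Y(g) = -2 + g
w = -1105/21 (w = (-20*(-1/28) - 28*1/12) - 51 = (5/7 - 7/3) - 51 = -34/21 - 51 = -1105/21 ≈ -52.619)
p(Q) = 1063/21 + Q (p(Q) = (-2 + Q) - 1*(-1105/21) = (-2 + Q) + 1105/21 = 1063/21 + Q)
-45533 - p(a(-13, z)) = -45533 - (1063/21 - 5) = -45533 - 1*958/21 = -45533 - 958/21 = -957151/21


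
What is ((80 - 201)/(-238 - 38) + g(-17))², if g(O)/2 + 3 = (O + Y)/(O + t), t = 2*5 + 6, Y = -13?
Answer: 225750625/76176 ≈ 2963.5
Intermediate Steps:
t = 16 (t = 10 + 6 = 16)
g(O) = -6 + 2*(-13 + O)/(16 + O) (g(O) = -6 + 2*((O - 13)/(O + 16)) = -6 + 2*((-13 + O)/(16 + O)) = -6 + 2*(-13 + O)/(16 + O))
((80 - 201)/(-238 - 38) + g(-17))² = ((80 - 201)/(-238 - 38) + 2*(-61 - 2*(-17))/(16 - 17))² = (-121/(-276) + 2*(-61 + 34)/(-1))² = (-121*(-1/276) + 2*(-1)*(-27))² = (121/276 + 54)² = (15025/276)² = 225750625/76176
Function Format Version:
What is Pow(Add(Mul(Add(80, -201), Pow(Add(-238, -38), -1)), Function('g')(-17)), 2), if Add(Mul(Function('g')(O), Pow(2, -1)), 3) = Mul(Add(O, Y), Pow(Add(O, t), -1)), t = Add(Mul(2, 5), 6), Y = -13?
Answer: Rational(225750625, 76176) ≈ 2963.5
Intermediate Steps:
t = 16 (t = Add(10, 6) = 16)
Function('g')(O) = Add(-6, Mul(2, Pow(Add(16, O), -1), Add(-13, O))) (Function('g')(O) = Add(-6, Mul(2, Mul(Add(O, -13), Pow(Add(O, 16), -1)))) = Add(-6, Mul(2, Mul(Add(-13, O), Pow(Add(16, O), -1)))) = Add(-6, Mul(2, Mul(Pow(Add(16, O), -1), Add(-13, O)))) = Add(-6, Mul(2, Pow(Add(16, O), -1), Add(-13, O))))
Pow(Add(Mul(Add(80, -201), Pow(Add(-238, -38), -1)), Function('g')(-17)), 2) = Pow(Add(Mul(Add(80, -201), Pow(Add(-238, -38), -1)), Mul(2, Pow(Add(16, -17), -1), Add(-61, Mul(-2, -17)))), 2) = Pow(Add(Mul(-121, Pow(-276, -1)), Mul(2, Pow(-1, -1), Add(-61, 34))), 2) = Pow(Add(Mul(-121, Rational(-1, 276)), Mul(2, -1, -27)), 2) = Pow(Add(Rational(121, 276), 54), 2) = Pow(Rational(15025, 276), 2) = Rational(225750625, 76176)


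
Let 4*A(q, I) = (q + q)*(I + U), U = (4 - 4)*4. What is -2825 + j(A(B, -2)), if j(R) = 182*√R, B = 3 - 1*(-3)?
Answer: -2825 + 182*I*√6 ≈ -2825.0 + 445.81*I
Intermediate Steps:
U = 0 (U = 0*4 = 0)
B = 6 (B = 3 + 3 = 6)
A(q, I) = I*q/2 (A(q, I) = ((q + q)*(I + 0))/4 = ((2*q)*I)/4 = (2*I*q)/4 = I*q/2)
-2825 + j(A(B, -2)) = -2825 + 182*√((½)*(-2)*6) = -2825 + 182*√(-6) = -2825 + 182*(I*√6) = -2825 + 182*I*√6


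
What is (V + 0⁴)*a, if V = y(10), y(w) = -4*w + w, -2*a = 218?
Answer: 3270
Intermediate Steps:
a = -109 (a = -½*218 = -109)
y(w) = -3*w
V = -30 (V = -3*10 = -30)
(V + 0⁴)*a = (-30 + 0⁴)*(-109) = (-30 + 0)*(-109) = -30*(-109) = 3270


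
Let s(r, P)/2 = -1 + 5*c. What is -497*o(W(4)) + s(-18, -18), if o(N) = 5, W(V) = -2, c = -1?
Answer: -2497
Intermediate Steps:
s(r, P) = -12 (s(r, P) = 2*(-1 + 5*(-1)) = 2*(-1 - 5) = 2*(-6) = -12)
-497*o(W(4)) + s(-18, -18) = -497*5 - 12 = -2485 - 12 = -2497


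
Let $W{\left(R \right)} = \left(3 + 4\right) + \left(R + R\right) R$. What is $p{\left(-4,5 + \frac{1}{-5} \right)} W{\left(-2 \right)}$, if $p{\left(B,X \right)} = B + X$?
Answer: $12$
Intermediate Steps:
$W{\left(R \right)} = 7 + 2 R^{2}$ ($W{\left(R \right)} = 7 + 2 R R = 7 + 2 R^{2}$)
$p{\left(-4,5 + \frac{1}{-5} \right)} W{\left(-2 \right)} = \left(-4 + \left(5 + \frac{1}{-5}\right)\right) \left(7 + 2 \left(-2\right)^{2}\right) = \left(-4 + \left(5 - \frac{1}{5}\right)\right) \left(7 + 2 \cdot 4\right) = \left(-4 + \frac{24}{5}\right) \left(7 + 8\right) = \frac{4}{5} \cdot 15 = 12$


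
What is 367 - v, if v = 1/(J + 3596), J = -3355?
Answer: 88446/241 ≈ 367.00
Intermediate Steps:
v = 1/241 (v = 1/(-3355 + 3596) = 1/241 ≈ 0.0041494)
367 - v = 367 - 1*1/241 = 367 - 1/241 = 88446/241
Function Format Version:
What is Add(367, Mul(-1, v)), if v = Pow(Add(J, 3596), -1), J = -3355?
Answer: Rational(88446, 241) ≈ 367.00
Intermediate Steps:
v = Rational(1, 241) (v = Pow(Add(-3355, 3596), -1) = Pow(241, -1) = Rational(1, 241) ≈ 0.0041494)
Add(367, Mul(-1, v)) = Add(367, Mul(-1, Rational(1, 241))) = Add(367, Rational(-1, 241)) = Rational(88446, 241)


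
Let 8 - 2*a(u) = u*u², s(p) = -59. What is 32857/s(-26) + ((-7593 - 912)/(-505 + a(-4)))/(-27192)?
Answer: -19953685711/35829992 ≈ -556.90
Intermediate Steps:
a(u) = 4 - u³/2 (a(u) = 4 - u*u²/2 = 4 - u³/2)
32857/s(-26) + ((-7593 - 912)/(-505 + a(-4)))/(-27192) = 32857/(-59) + ((-7593 - 912)/(-505 + (4 - ½*(-4)³)))/(-27192) = 32857*(-1/59) - 8505/(-505 + (4 - ½*(-64)))*(-1/27192) = -32857/59 - 8505/(-505 + (4 + 32))*(-1/27192) = -32857/59 - 8505/(-505 + 36)*(-1/27192) = -32857/59 - 8505/(-469)*(-1/27192) = -32857/59 - 8505*(-1/469)*(-1/27192) = -32857/59 + (1215/67)*(-1/27192) = -32857/59 - 405/607288 = -19953685711/35829992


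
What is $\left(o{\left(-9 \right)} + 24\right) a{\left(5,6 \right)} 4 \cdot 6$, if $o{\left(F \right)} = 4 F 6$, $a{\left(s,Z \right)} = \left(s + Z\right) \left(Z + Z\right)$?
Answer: $-608256$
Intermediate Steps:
$a{\left(s,Z \right)} = 2 Z \left(Z + s\right)$ ($a{\left(s,Z \right)} = \left(Z + s\right) 2 Z = 2 Z \left(Z + s\right)$)
$o{\left(F \right)} = 24 F$
$\left(o{\left(-9 \right)} + 24\right) a{\left(5,6 \right)} 4 \cdot 6 = \left(24 \left(-9\right) + 24\right) 2 \cdot 6 \left(6 + 5\right) 4 \cdot 6 = \left(-216 + 24\right) 2 \cdot 6 \cdot 11 \cdot 24 = - 192 \cdot 132 \cdot 24 = \left(-192\right) 3168 = -608256$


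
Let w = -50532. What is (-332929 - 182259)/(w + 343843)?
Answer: -515188/293311 ≈ -1.7565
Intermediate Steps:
(-332929 - 182259)/(w + 343843) = (-332929 - 182259)/(-50532 + 343843) = -515188/293311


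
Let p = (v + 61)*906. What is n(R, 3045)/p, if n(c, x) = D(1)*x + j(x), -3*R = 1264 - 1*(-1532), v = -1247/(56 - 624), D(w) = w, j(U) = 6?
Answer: 96276/1806715 ≈ 0.053288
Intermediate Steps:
v = 1247/568 (v = -1247/(-568) = -1247*(-1/568) = 1247/568 ≈ 2.1954)
R = -932 (R = -(1264 - 1*(-1532))/3 = -(1264 + 1532)/3 = -⅓*2796 = -932)
n(c, x) = 6 + x (n(c, x) = 1*x + 6 = x + 6 = 6 + x)
p = 16260435/284 (p = (1247/568 + 61)*906 = (35895/568)*906 = 16260435/284 ≈ 57255.)
n(R, 3045)/p = (6 + 3045)/(16260435/284) = 3051*(284/16260435) = 96276/1806715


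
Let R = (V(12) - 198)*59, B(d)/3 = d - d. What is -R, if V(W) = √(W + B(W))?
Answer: 11682 - 118*√3 ≈ 11478.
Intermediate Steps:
B(d) = 0 (B(d) = 3*(d - d) = 3*0 = 0)
V(W) = √W (V(W) = √(W + 0) = √W)
R = -11682 + 118*√3 (R = (√12 - 198)*59 = (2*√3 - 198)*59 = (-198 + 2*√3)*59 = -11682 + 118*√3 ≈ -11478.)
-R = -(-11682 + 118*√3) = 11682 - 118*√3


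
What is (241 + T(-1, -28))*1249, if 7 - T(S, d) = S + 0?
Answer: 311001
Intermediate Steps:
T(S, d) = 7 - S (T(S, d) = 7 - (S + 0) = 7 - S)
(241 + T(-1, -28))*1249 = (241 + (7 - 1*(-1)))*1249 = (241 + (7 + 1))*1249 = (241 + 8)*1249 = 249*1249 = 311001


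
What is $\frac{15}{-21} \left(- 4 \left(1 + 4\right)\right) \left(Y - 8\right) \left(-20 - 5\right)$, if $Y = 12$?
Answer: $- \frac{10000}{7} \approx -1428.6$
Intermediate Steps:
$\frac{15}{-21} \left(- 4 \left(1 + 4\right)\right) \left(Y - 8\right) \left(-20 - 5\right) = \frac{15}{-21} \left(- 4 \left(1 + 4\right)\right) \left(12 - 8\right) \left(-20 - 5\right) = 15 \left(- \frac{1}{21}\right) \left(\left(-4\right) 5\right) 4 \left(-25\right) = \left(- \frac{5}{7}\right) \left(-20\right) \left(-100\right) = \frac{100}{7} \left(-100\right) = - \frac{10000}{7}$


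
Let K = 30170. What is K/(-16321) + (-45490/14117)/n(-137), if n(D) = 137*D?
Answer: -420692646480/227602334807 ≈ -1.8484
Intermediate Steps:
K/(-16321) + (-45490/14117)/n(-137) = 30170/(-16321) + (-45490/14117)/((137*(-137))) = 30170*(-1/16321) - 45490*1/14117/(-18769) = -30170/16321 - 45490/14117*(-1/18769) = -30170/16321 + 45490/264961973 = -420692646480/227602334807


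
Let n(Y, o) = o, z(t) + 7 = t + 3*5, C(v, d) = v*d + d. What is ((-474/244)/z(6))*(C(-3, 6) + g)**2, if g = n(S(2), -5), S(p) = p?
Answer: -68493/1708 ≈ -40.101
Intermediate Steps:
C(v, d) = d + d*v (C(v, d) = d*v + d = d + d*v)
z(t) = 8 + t (z(t) = -7 + (t + 3*5) = -7 + (t + 15) = -7 + (15 + t) = 8 + t)
g = -5
((-474/244)/z(6))*(C(-3, 6) + g)**2 = ((-474/244)/(8 + 6))*(6*(1 - 3) - 5)**2 = (-474*1/244/14)*(6*(-2) - 5)**2 = (-237/122*1/14)*(-12 - 5)**2 = -237/1708*(-17)**2 = -237/1708*289 = -68493/1708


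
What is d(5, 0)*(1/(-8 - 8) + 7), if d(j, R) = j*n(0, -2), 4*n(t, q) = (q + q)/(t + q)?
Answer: 555/32 ≈ 17.344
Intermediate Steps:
n(t, q) = q/(2*(q + t)) (n(t, q) = ((q + q)/(t + q))/4 = ((2*q)/(q + t))/4 = (2*q/(q + t))/4 = q/(2*(q + t)))
d(j, R) = j/2 (d(j, R) = j*((1/2)*(-2)/(-2 + 0)) = j*((1/2)*(-2)/(-2)) = j*((1/2)*(-2)*(-1/2)) = j*(1/2) = j/2)
d(5, 0)*(1/(-8 - 8) + 7) = ((1/2)*5)*(1/(-8 - 8) + 7) = 5*(1/(-16) + 7)/2 = 5*(-1/16 + 7)/2 = (5/2)*(111/16) = 555/32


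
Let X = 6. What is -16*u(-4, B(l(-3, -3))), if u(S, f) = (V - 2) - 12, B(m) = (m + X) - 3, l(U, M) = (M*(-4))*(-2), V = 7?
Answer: 112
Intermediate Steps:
l(U, M) = 8*M (l(U, M) = -4*M*(-2) = 8*M)
B(m) = 3 + m (B(m) = (m + 6) - 3 = (6 + m) - 3 = 3 + m)
u(S, f) = -7 (u(S, f) = (7 - 2) - 12 = 5 - 12 = -7)
-16*u(-4, B(l(-3, -3))) = -16*(-7) = 112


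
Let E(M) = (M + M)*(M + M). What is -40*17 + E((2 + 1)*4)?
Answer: -104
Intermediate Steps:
E(M) = 4*M**2 (E(M) = (2*M)*(2*M) = 4*M**2)
-40*17 + E((2 + 1)*4) = -40*17 + 4*((2 + 1)*4)**2 = -680 + 4*(3*4)**2 = -680 + 4*12**2 = -680 + 4*144 = -680 + 576 = -104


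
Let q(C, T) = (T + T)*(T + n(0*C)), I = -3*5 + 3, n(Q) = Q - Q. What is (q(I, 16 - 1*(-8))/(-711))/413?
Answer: -128/32627 ≈ -0.0039231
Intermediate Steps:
n(Q) = 0
I = -12 (I = -15 + 3 = -12)
q(C, T) = 2*T**2 (q(C, T) = (T + T)*(T + 0) = (2*T)*T = 2*T**2)
(q(I, 16 - 1*(-8))/(-711))/413 = ((2*(16 - 1*(-8))**2)/(-711))/413 = ((2*(16 + 8)**2)*(-1/711))*(1/413) = ((2*24**2)*(-1/711))*(1/413) = ((2*576)*(-1/711))*(1/413) = (1152*(-1/711))*(1/413) = -128/79*1/413 = -128/32627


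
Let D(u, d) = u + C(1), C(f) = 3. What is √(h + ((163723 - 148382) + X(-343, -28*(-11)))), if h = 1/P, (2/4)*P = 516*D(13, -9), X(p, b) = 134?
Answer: √65924985858/2064 ≈ 124.40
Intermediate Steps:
D(u, d) = 3 + u (D(u, d) = u + 3 = 3 + u)
P = 16512 (P = 2*(516*(3 + 13)) = 2*(516*16) = 2*8256 = 16512)
h = 1/16512 ≈ 6.0562e-5
√(h + ((163723 - 148382) + X(-343, -28*(-11)))) = √(1/16512 + ((163723 - 148382) + 134)) = √(1/16512 + (15341 + 134)) = √(1/16512 + 15475) = √(255523201/16512) = √65924985858/2064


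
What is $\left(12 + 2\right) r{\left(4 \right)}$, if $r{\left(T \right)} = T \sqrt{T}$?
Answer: $112$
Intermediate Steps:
$r{\left(T \right)} = T^{\frac{3}{2}}$
$\left(12 + 2\right) r{\left(4 \right)} = \left(12 + 2\right) 4^{\frac{3}{2}} = 14 \cdot 8 = 112$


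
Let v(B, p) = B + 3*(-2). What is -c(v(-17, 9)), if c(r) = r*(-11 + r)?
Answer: -782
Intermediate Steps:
v(B, p) = -6 + B (v(B, p) = B - 6 = -6 + B)
-c(v(-17, 9)) = -(-6 - 17)*(-11 + (-6 - 17)) = -(-23)*(-11 - 23) = -(-23)*(-34) = -1*782 = -782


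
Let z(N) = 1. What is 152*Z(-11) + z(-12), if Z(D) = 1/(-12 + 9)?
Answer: -149/3 ≈ -49.667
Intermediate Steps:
Z(D) = -⅓ (Z(D) = 1/(-3) = -⅓)
152*Z(-11) + z(-12) = 152*(-⅓) + 1 = -152/3 + 1 = -149/3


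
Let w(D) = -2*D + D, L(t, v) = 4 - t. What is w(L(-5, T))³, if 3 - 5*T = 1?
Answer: -729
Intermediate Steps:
T = ⅖ (T = ⅗ - ⅕*1 = ⅗ - ⅕ = ⅖ ≈ 0.40000)
w(D) = -D
w(L(-5, T))³ = (-(4 - 1*(-5)))³ = (-(4 + 5))³ = (-1*9)³ = (-9)³ = -729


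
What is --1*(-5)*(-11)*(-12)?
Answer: -660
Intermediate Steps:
--1*(-5)*(-11)*(-12) = -5*(-11)*(-12) = -(-55)*(-12) = -1*660 = -660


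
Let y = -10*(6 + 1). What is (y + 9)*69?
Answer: -4209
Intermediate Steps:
y = -70 (y = -10*7 = -70)
(y + 9)*69 = (-70 + 9)*69 = -61*69 = -4209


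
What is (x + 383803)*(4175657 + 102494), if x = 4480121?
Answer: 20808601324524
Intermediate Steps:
(x + 383803)*(4175657 + 102494) = (4480121 + 383803)*(4175657 + 102494) = 4863924*4278151 = 20808601324524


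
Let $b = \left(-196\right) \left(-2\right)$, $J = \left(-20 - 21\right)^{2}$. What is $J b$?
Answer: $658952$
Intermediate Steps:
$J = 1681$ ($J = \left(-41\right)^{2} = 1681$)
$b = 392$
$J b = 1681 \cdot 392 = 658952$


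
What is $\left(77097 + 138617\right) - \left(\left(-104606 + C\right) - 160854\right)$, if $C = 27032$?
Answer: $454142$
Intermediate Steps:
$\left(77097 + 138617\right) - \left(\left(-104606 + C\right) - 160854\right) = \left(77097 + 138617\right) - \left(\left(-104606 + 27032\right) - 160854\right) = 215714 - \left(-77574 - 160854\right) = 215714 - -238428 = 215714 + 238428 = 454142$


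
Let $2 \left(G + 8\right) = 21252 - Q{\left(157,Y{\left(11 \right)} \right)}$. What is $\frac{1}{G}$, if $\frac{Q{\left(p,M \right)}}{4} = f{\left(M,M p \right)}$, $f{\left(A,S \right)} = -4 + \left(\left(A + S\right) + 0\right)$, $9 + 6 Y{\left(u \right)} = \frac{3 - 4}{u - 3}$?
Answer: $\frac{12}{133279} \approx 9.0037 \cdot 10^{-5}$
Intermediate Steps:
$Y{\left(u \right)} = - \frac{3}{2} - \frac{1}{6 \left(-3 + u\right)}$ ($Y{\left(u \right)} = - \frac{3}{2} + \frac{\left(3 - 4\right) \frac{1}{u - 3}}{6} = - \frac{3}{2} + \frac{\left(-1\right) \frac{1}{-3 + u}}{6} = - \frac{3}{2} - \frac{1}{6 \left(-3 + u\right)}$)
$f{\left(A,S \right)} = -4 + A + S$ ($f{\left(A,S \right)} = -4 + \left(A + S\right) = -4 + A + S$)
$Q{\left(p,M \right)} = -16 + 4 M + 4 M p$ ($Q{\left(p,M \right)} = 4 \left(-4 + M + M p\right) = -16 + 4 M + 4 M p$)
$G = \frac{133279}{12}$ ($G = -8 + \frac{21252 - \left(-16 + 4 \frac{26 - 99}{6 \left(-3 + 11\right)} + 4 \frac{26 - 99}{6 \left(-3 + 11\right)} 157\right)}{2} = -8 + \frac{21252 - \left(-16 + 4 \frac{26 - 99}{6 \cdot 8} + 4 \frac{26 - 99}{6 \cdot 8} \cdot 157\right)}{2} = -8 + \frac{21252 - \left(-16 + 4 \cdot \frac{1}{6} \cdot \frac{1}{8} \left(-73\right) + 4 \cdot \frac{1}{6} \cdot \frac{1}{8} \left(-73\right) 157\right)}{2} = -8 + \frac{21252 - \left(-16 + 4 \left(- \frac{73}{48}\right) + 4 \left(- \frac{73}{48}\right) 157\right)}{2} = -8 + \frac{21252 - \left(-16 - \frac{73}{12} - \frac{11461}{12}\right)}{2} = -8 + \frac{21252 - - \frac{5863}{6}}{2} = -8 + \frac{21252 + \frac{5863}{6}}{2} = -8 + \frac{1}{2} \cdot \frac{133375}{6} = -8 + \frac{133375}{12} = \frac{133279}{12} \approx 11107.0$)
$\frac{1}{G} = \frac{1}{\frac{133279}{12}} = \frac{12}{133279}$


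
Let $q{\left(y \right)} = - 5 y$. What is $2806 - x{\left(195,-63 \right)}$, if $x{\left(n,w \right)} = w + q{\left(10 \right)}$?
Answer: $2919$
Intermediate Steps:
$x{\left(n,w \right)} = -50 + w$ ($x{\left(n,w \right)} = w - 50 = -50 + w$)
$2806 - x{\left(195,-63 \right)} = 2806 - \left(-50 - 63\right) = 2806 - -113 = 2806 + 113 = 2919$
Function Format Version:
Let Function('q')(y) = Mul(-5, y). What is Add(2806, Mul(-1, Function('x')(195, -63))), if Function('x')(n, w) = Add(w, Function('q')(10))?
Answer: 2919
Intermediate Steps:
Function('x')(n, w) = Add(-50, w) (Function('x')(n, w) = Add(w, Mul(-5, 10)) = Add(w, -50) = Add(-50, w))
Add(2806, Mul(-1, Function('x')(195, -63))) = Add(2806, Mul(-1, Add(-50, -63))) = Add(2806, Mul(-1, -113)) = Add(2806, 113) = 2919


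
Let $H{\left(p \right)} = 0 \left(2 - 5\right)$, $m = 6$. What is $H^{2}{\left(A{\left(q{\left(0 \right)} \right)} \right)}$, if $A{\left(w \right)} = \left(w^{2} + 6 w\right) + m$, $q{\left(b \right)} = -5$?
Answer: $0$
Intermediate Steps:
$A{\left(w \right)} = 6 + w^{2} + 6 w$ ($A{\left(w \right)} = \left(w^{2} + 6 w\right) + 6 = 6 + w^{2} + 6 w$)
$H{\left(p \right)} = 0$ ($H{\left(p \right)} = 0 \left(-3\right) = 0$)
$H^{2}{\left(A{\left(q{\left(0 \right)} \right)} \right)} = 0^{2} = 0$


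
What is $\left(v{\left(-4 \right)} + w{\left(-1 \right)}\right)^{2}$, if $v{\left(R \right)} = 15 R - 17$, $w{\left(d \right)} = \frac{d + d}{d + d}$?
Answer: $5776$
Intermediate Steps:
$w{\left(d \right)} = 1$ ($w{\left(d \right)} = \frac{2 d}{2 d} = 2 d \frac{1}{2 d} = 1$)
$v{\left(R \right)} = -17 + 15 R$
$\left(v{\left(-4 \right)} + w{\left(-1 \right)}\right)^{2} = \left(\left(-17 + 15 \left(-4\right)\right) + 1\right)^{2} = \left(\left(-17 - 60\right) + 1\right)^{2} = \left(-77 + 1\right)^{2} = \left(-76\right)^{2} = 5776$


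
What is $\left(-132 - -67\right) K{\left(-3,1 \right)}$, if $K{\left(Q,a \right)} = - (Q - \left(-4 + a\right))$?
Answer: $0$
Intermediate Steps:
$K{\left(Q,a \right)} = -4 + a - Q$ ($K{\left(Q,a \right)} = - (4 + Q - a) = -4 + a - Q$)
$\left(-132 - -67\right) K{\left(-3,1 \right)} = \left(-132 - -67\right) \left(-4 + 1 - -3\right) = \left(-132 + 67\right) \left(-4 + 1 + 3\right) = \left(-65\right) 0 = 0$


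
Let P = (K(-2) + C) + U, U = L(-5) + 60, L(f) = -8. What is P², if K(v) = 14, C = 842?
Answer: 824464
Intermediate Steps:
U = 52 (U = -8 + 60 = 52)
P = 908 (P = (14 + 842) + 52 = 856 + 52 = 908)
P² = 908² = 824464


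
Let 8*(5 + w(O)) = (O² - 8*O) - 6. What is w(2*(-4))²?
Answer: 1681/16 ≈ 105.06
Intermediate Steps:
w(O) = -23/4 - O + O²/8 (w(O) = -5 + ((O² - 8*O) - 6)/8 = -5 + (-6 + O² - 8*O)/8 = -5 + (-¾ - O + O²/8) = -23/4 - O + O²/8)
w(2*(-4))² = (-23/4 - 2*(-4) + (2*(-4))²/8)² = (-23/4 - 1*(-8) + (⅛)*(-8)²)² = (-23/4 + 8 + (⅛)*64)² = (-23/4 + 8 + 8)² = (41/4)² = 1681/16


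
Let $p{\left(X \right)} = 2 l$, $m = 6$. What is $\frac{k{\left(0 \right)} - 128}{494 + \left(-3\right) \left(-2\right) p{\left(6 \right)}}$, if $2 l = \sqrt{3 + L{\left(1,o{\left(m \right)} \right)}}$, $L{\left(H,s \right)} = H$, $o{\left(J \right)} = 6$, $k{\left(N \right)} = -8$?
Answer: $- \frac{68}{253} \approx -0.26877$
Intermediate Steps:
$l = 1$ ($l = \frac{\sqrt{3 + 1}}{2} = \frac{\sqrt{4}}{2} = \frac{1}{2} \cdot 2 = 1$)
$p{\left(X \right)} = 2$ ($p{\left(X \right)} = 2 \cdot 1 = 2$)
$\frac{k{\left(0 \right)} - 128}{494 + \left(-3\right) \left(-2\right) p{\left(6 \right)}} = \frac{-8 - 128}{494 + \left(-3\right) \left(-2\right) 2} = - \frac{136}{494 + 6 \cdot 2} = - \frac{136}{494 + 12} = - \frac{136}{506} = \left(-136\right) \frac{1}{506} = - \frac{68}{253}$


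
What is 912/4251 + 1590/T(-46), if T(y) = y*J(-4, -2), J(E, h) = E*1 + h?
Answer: 389489/65182 ≈ 5.9754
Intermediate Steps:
J(E, h) = E + h
T(y) = -6*y (T(y) = y*(-4 - 2) = y*(-6) = -6*y)
912/4251 + 1590/T(-46) = 912/4251 + 1590/((-6*(-46))) = 912*(1/4251) + 1590/276 = 304/1417 + 1590*(1/276) = 304/1417 + 265/46 = 389489/65182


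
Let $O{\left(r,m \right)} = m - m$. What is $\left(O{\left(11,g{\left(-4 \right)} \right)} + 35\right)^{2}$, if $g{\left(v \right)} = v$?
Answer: $1225$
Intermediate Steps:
$O{\left(r,m \right)} = 0$
$\left(O{\left(11,g{\left(-4 \right)} \right)} + 35\right)^{2} = \left(0 + 35\right)^{2} = 35^{2} = 1225$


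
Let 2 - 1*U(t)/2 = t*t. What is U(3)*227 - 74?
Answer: -3252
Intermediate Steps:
U(t) = 4 - 2*t² (U(t) = 4 - 2*t*t = 4 - 2*t²)
U(3)*227 - 74 = (4 - 2*3²)*227 - 74 = (4 - 2*9)*227 - 74 = (4 - 18)*227 - 74 = -14*227 - 74 = -3178 - 74 = -3252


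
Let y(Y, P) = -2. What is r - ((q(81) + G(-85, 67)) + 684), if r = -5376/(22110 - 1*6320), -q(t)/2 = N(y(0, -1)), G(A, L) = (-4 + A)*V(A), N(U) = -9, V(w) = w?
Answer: -65270653/7895 ≈ -8267.3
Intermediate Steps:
G(A, L) = A*(-4 + A) (G(A, L) = (-4 + A)*A = A*(-4 + A))
q(t) = 18 (q(t) = -2*(-9) = 18)
r = -2688/7895 (r = -5376/(22110 - 6320) = -5376/15790 = -5376*1/15790 = -2688/7895 ≈ -0.34047)
r - ((q(81) + G(-85, 67)) + 684) = -2688/7895 - ((18 - 85*(-4 - 85)) + 684) = -2688/7895 - ((18 - 85*(-89)) + 684) = -2688/7895 - ((18 + 7565) + 684) = -2688/7895 - (7583 + 684) = -2688/7895 - 1*8267 = -2688/7895 - 8267 = -65270653/7895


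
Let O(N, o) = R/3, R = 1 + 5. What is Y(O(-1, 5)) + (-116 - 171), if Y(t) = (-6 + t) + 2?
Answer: -289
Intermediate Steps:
R = 6
O(N, o) = 2 (O(N, o) = 6/3 = 6*(1/3) = 2)
Y(t) = -4 + t
Y(O(-1, 5)) + (-116 - 171) = (-4 + 2) + (-116 - 171) = -2 - 287 = -289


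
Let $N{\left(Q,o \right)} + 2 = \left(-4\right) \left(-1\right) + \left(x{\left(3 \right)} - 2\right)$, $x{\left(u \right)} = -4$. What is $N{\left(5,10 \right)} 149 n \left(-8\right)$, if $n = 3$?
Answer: $14304$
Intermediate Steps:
$N{\left(Q,o \right)} = -4$ ($N{\left(Q,o \right)} = -2 - 2 = -4$)
$N{\left(5,10 \right)} 149 n \left(-8\right) = \left(-4\right) 149 \cdot 3 \left(-8\right) = \left(-596\right) \left(-24\right) = 14304$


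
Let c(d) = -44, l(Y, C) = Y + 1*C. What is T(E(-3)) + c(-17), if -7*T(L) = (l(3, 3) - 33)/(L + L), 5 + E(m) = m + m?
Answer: -6803/154 ≈ -44.175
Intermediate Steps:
l(Y, C) = C + Y (l(Y, C) = Y + C = C + Y)
E(m) = -5 + 2*m (E(m) = -5 + (m + m) = -5 + 2*m)
T(L) = 27/(14*L) (T(L) = -((3 + 3) - 33)/(7*(L + L)) = -(6 - 33)/(7*(2*L)) = -(-27)*1/(2*L)/7 = -(-27)/(14*L) = 27/(14*L))
T(E(-3)) + c(-17) = 27/(14*(-5 + 2*(-3))) - 44 = 27/(14*(-5 - 6)) - 44 = (27/14)/(-11) - 44 = (27/14)*(-1/11) - 44 = -27/154 - 44 = -6803/154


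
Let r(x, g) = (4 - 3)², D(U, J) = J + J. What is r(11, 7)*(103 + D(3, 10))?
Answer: 123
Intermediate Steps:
D(U, J) = 2*J
r(x, g) = 1 (r(x, g) = 1² = 1)
r(11, 7)*(103 + D(3, 10)) = 1*(103 + 2*10) = 1*(103 + 20) = 1*123 = 123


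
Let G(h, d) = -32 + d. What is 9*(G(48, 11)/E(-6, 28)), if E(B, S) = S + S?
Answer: -27/8 ≈ -3.3750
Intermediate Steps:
E(B, S) = 2*S
9*(G(48, 11)/E(-6, 28)) = 9*((-32 + 11)/((2*28))) = 9*(-21/56) = 9*(-21*1/56) = 9*(-3/8) = -27/8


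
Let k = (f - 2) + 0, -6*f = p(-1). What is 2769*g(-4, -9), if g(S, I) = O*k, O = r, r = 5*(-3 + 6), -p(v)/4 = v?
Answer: -110760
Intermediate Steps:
p(v) = -4*v
f = -2/3 (f = -(-2)*(-1)/3 = -1/6*4 = -2/3 ≈ -0.66667)
r = 15 (r = 5*3 = 15)
O = 15
k = -8/3 (k = (-2/3 - 2) + 0 = -8/3 + 0 = -8/3 ≈ -2.6667)
g(S, I) = -40 (g(S, I) = 15*(-8/3) = -40)
2769*g(-4, -9) = 2769*(-40) = -110760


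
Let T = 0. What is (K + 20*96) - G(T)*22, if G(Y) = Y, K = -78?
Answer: 1842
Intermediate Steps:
(K + 20*96) - G(T)*22 = (-78 + 20*96) - 0*22 = (-78 + 1920) - 1*0 = 1842 + 0 = 1842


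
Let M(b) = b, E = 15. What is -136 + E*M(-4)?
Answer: -196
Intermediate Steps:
-136 + E*M(-4) = -136 + 15*(-4) = -136 - 60 = -196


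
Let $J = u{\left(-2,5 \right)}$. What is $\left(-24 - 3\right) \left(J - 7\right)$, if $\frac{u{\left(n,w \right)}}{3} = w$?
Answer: $-216$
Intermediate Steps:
$u{\left(n,w \right)} = 3 w$
$J = 15$ ($J = 3 \cdot 5 = 15$)
$\left(-24 - 3\right) \left(J - 7\right) = \left(-24 - 3\right) \left(15 - 7\right) = \left(-27\right) 8 = -216$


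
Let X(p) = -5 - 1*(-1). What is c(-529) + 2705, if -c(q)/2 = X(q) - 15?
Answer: 2743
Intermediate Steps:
X(p) = -4 (X(p) = -5 + 1 = -4)
c(q) = 38 (c(q) = -2*(-4 - 15) = -2*(-19) = 38)
c(-529) + 2705 = 38 + 2705 = 2743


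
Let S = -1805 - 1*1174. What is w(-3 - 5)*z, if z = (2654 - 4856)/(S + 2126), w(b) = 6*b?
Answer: -105696/853 ≈ -123.91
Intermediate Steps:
S = -2979 (S = -1805 - 1174 = -2979)
z = 2202/853 (z = (2654 - 4856)/(-2979 + 2126) = -2202/(-853) = -2202*(-1/853) = 2202/853 ≈ 2.5815)
w(-3 - 5)*z = (6*(-3 - 5))*(2202/853) = (6*(-8))*(2202/853) = -48*2202/853 = -105696/853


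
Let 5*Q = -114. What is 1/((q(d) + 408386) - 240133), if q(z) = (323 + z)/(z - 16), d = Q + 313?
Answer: 457/76892643 ≈ 5.9434e-6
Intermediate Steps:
Q = -114/5 (Q = (⅕)*(-114) = -114/5 ≈ -22.800)
d = 1451/5 (d = -114/5 + 313 = 1451/5 ≈ 290.20)
q(z) = (323 + z)/(-16 + z)
1/((q(d) + 408386) - 240133) = 1/(((323 + 1451/5)/(-16 + 1451/5) + 408386) - 240133) = 1/(((3066/5)/(1371/5) + 408386) - 240133) = 1/(((5/1371)*(3066/5) + 408386) - 240133) = 1/((1022/457 + 408386) - 240133) = 1/(186633424/457 - 240133) = 1/(76892643/457) = 457/76892643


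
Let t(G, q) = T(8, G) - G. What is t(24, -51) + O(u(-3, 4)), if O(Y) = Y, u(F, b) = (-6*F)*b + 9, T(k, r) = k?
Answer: 65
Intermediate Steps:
u(F, b) = 9 - 6*F*b (u(F, b) = -6*F*b + 9 = 9 - 6*F*b)
t(G, q) = 8 - G
t(24, -51) + O(u(-3, 4)) = (8 - 1*24) + (9 - 6*(-3)*4) = (8 - 24) + (9 + 72) = -16 + 81 = 65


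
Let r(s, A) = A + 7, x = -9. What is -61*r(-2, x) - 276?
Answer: -154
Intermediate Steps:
r(s, A) = 7 + A
-61*r(-2, x) - 276 = -61*(7 - 9) - 276 = -61*(-2) - 276 = 122 - 276 = -154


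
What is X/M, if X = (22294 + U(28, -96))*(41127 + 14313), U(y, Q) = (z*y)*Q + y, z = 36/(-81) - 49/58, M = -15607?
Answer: -41460212640/452603 ≈ -91604.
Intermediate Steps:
z = -673/522 (z = 36*(-1/81) - 49*1/58 = -4/9 - 49/58 = -673/522 ≈ -1.2893)
U(y, Q) = y - 673*Q*y/522 (U(y, Q) = (-673*y/522)*Q + y = -673*Q*y/522 + y = y - 673*Q*y/522)
X = 41460212640/29 (X = (22294 + (1/522)*28*(522 - 673*(-96)))*(41127 + 14313) = (22294 + (1/522)*28*(522 + 64608))*55440 = (22294 + (1/522)*28*65130)*55440 = (22294 + 303940/87)*55440 = (2243518/87)*55440 = 41460212640/29 ≈ 1.4297e+9)
X/M = (41460212640/29)/(-15607) = (41460212640/29)*(-1/15607) = -41460212640/452603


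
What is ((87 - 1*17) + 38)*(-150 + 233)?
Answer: 8964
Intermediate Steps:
((87 - 1*17) + 38)*(-150 + 233) = ((87 - 17) + 38)*83 = (70 + 38)*83 = 108*83 = 8964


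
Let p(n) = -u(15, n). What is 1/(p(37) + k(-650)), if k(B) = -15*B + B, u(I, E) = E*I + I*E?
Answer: 1/7990 ≈ 0.00012516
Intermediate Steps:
u(I, E) = 2*E*I (u(I, E) = E*I + E*I = 2*E*I)
k(B) = -14*B
p(n) = -30*n (p(n) = -2*n*15 = -30*n)
1/(p(37) + k(-650)) = 1/(-30*37 - 14*(-650)) = 1/(-1110 + 9100) = 1/7990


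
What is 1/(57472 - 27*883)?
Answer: 1/33631 ≈ 2.9734e-5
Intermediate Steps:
1/(57472 - 27*883) = 1/(57472 - 23841) = 1/33631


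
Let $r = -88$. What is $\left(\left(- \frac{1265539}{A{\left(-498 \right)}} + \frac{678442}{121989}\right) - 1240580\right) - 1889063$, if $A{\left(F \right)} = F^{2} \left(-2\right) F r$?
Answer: $- \frac{251478844300365379153}{80353986443136} \approx -3.1296 \cdot 10^{6}$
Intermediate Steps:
$A{\left(F \right)} = 176 F^{3}$ ($A{\left(F \right)} = F^{2} \left(-2\right) F \left(-88\right) = - 2 F^{2} F \left(-88\right) = - 2 F^{3} \left(-88\right) = 176 F^{3}$)
$\left(\left(- \frac{1265539}{A{\left(-498 \right)}} + \frac{678442}{121989}\right) - 1240580\right) - 1889063 = \left(\left(- \frac{1265539}{176 \left(-498\right)^{3}} + \frac{678442}{121989}\right) - 1240580\right) - 1889063 = \left(\left(- \frac{1265539}{176 \left(-123505992\right)} + 678442 \cdot \frac{1}{121989}\right) - 1240580\right) - 1889063 = \left(\left(- \frac{1265539}{-21737054592} + \frac{678442}{121989}\right) - 1240580\right) - 1889063 = \left(\left(\left(-1265539\right) \left(- \frac{1}{21737054592}\right) + \frac{678442}{121989}\right) - 1240580\right) - 1889063 = \left(\left(\frac{115049}{1976095872} + \frac{678442}{121989}\right) - 1240580\right) - 1889063 = \left(\frac{446893490101295}{80353986443136} - 1240580\right) - 1889063 = - \frac{99685101608135557585}{80353986443136} - 1889063 = - \frac{251478844300365379153}{80353986443136}$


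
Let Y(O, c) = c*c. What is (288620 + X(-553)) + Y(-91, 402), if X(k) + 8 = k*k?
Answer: 756025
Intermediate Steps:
X(k) = -8 + k² (X(k) = -8 + k*k = -8 + k²)
Y(O, c) = c²
(288620 + X(-553)) + Y(-91, 402) = (288620 + (-8 + (-553)²)) + 402² = (288620 + (-8 + 305809)) + 161604 = (288620 + 305801) + 161604 = 594421 + 161604 = 756025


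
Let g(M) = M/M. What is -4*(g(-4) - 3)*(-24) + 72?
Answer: -120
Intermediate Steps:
g(M) = 1
-4*(g(-4) - 3)*(-24) + 72 = -4*(1 - 3)*(-24) + 72 = -4*(-2)*(-24) + 72 = 8*(-24) + 72 = -192 + 72 = -120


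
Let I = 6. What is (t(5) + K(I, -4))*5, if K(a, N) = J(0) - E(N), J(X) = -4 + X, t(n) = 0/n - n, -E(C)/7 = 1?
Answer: -10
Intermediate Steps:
E(C) = -7 (E(C) = -7*1 = -7)
t(n) = -n (t(n) = 0 - n = -n)
K(a, N) = 3 (K(a, N) = (-4 + 0) - 1*(-7) = -4 + 7 = 3)
(t(5) + K(I, -4))*5 = (-1*5 + 3)*5 = (-5 + 3)*5 = -2*5 = -10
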